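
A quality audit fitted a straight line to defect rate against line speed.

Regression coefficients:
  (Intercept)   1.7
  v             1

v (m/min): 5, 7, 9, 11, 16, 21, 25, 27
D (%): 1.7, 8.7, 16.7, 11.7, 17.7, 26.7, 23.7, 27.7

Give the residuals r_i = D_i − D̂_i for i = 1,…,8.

v=5: D̂ = 1.7 + 5 = 6.7; r = 1.7 − 6.7 = -5
v=7: D̂ = 1.7 + 7 = 8.7; r = 8.7 − 8.7 = 0
v=9: D̂ = 1.7 + 9 = 10.7; r = 16.7 − 10.7 = 6
v=11: D̂ = 1.7 + 11 = 12.7; r = 11.7 − 12.7 = -1
v=16: D̂ = 1.7 + 16 = 17.7; r = 17.7 − 17.7 = 0
v=21: D̂ = 1.7 + 21 = 22.7; r = 26.7 − 22.7 = 4
v=25: D̂ = 1.7 + 25 = 26.7; r = 23.7 − 26.7 = -3
v=27: D̂ = 1.7 + 27 = 28.7; r = 27.7 − 28.7 = -1

-5, 0, 6, -1, 0, 4, -3, -1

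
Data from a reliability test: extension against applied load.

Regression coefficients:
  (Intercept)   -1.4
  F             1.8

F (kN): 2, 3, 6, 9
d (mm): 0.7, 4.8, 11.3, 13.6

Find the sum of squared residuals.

F=2: ŷ = -1.4 + 1.8·2 = 2.2; r = 0.7 − 2.2 = -1.5
F=3: ŷ = -1.4 + 1.8·3 = 4; r = 4.8 − 4 = 0.8
F=6: ŷ = -1.4 + 1.8·6 = 9.4; r = 11.3 − 9.4 = 1.9
F=9: ŷ = -1.4 + 1.8·9 = 14.8; r = 13.6 − 14.8 = -1.2
SSE = 2.25 + 0.64 + 3.61 + 1.44 = 7.94

SSE = 7.94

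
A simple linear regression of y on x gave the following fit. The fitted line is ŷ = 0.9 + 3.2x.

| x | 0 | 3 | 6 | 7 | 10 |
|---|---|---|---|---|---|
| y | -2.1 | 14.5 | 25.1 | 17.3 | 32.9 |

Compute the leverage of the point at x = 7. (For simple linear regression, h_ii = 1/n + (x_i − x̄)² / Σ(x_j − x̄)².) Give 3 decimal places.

x̄ = (0 + 3 + 6 + 7 + 10)/5 = 5.2
Σ(x − x̄)² = 27.04 + 4.84 + 0.64 + 3.24 + 23.04 = 58.8
h = 1/5 + (1.8)²/58.8 = 0.2 + 0.055102 = 0.255

h = 0.255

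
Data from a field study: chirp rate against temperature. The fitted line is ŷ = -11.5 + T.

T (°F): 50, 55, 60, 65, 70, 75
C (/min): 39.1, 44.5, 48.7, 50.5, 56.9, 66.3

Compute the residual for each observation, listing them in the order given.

0.6, 1, 0.2, -3, -1.6, 2.8

T=50: ŷ = -11.5 + 50 = 38.5; e = 39.1 − 38.5 = 0.6
T=55: ŷ = -11.5 + 55 = 43.5; e = 44.5 − 43.5 = 1
T=60: ŷ = -11.5 + 60 = 48.5; e = 48.7 − 48.5 = 0.2
T=65: ŷ = -11.5 + 65 = 53.5; e = 50.5 − 53.5 = -3
T=70: ŷ = -11.5 + 70 = 58.5; e = 56.9 − 58.5 = -1.6
T=75: ŷ = -11.5 + 75 = 63.5; e = 66.3 − 63.5 = 2.8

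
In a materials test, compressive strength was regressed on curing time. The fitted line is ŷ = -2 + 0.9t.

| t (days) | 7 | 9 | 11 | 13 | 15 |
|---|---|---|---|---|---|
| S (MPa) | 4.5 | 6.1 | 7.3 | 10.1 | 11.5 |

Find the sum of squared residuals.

SSE = 0.56

t=7: ŷ = -2 + 0.9·7 = 4.3; e = 4.5 − 4.3 = 0.2
t=9: ŷ = -2 + 0.9·9 = 6.1; e = 6.1 − 6.1 = 0
t=11: ŷ = -2 + 0.9·11 = 7.9; e = 7.3 − 7.9 = -0.6
t=13: ŷ = -2 + 0.9·13 = 9.7; e = 10.1 − 9.7 = 0.4
t=15: ŷ = -2 + 0.9·15 = 11.5; e = 11.5 − 11.5 = 0
SSE = 0.04 + 0 + 0.36 + 0.16 + 0 = 0.56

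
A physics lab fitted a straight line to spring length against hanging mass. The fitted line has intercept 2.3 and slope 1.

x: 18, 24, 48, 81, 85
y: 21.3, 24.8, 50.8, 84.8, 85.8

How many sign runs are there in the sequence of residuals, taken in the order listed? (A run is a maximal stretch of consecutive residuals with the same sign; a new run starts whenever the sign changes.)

x=18: ŷ = 2.3 + 18 = 20.3; r = 21.3 − 20.3 = 1
x=24: ŷ = 2.3 + 24 = 26.3; r = 24.8 − 26.3 = -1.5
x=48: ŷ = 2.3 + 48 = 50.3; r = 50.8 − 50.3 = 0.5
x=81: ŷ = 2.3 + 81 = 83.3; r = 84.8 − 83.3 = 1.5
x=85: ŷ = 2.3 + 85 = 87.3; r = 85.8 − 87.3 = -1.5
Signs: + − + + −
Runs: +×1, −×1, +×2, −×1 → 4

4 runs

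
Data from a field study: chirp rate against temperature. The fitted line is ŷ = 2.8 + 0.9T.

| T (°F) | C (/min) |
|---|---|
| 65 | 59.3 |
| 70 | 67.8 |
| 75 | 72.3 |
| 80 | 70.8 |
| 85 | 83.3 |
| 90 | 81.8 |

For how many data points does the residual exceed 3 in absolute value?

T=65: ŷ = 2.8 + 0.9·65 = 61.3; r = 59.3 − 61.3 = -2
T=70: ŷ = 2.8 + 0.9·70 = 65.8; r = 67.8 − 65.8 = 2
T=75: ŷ = 2.8 + 0.9·75 = 70.3; r = 72.3 − 70.3 = 2
T=80: ŷ = 2.8 + 0.9·80 = 74.8; r = 70.8 − 74.8 = -4
T=85: ŷ = 2.8 + 0.9·85 = 79.3; r = 83.3 − 79.3 = 4
T=90: ŷ = 2.8 + 0.9·90 = 83.8; r = 81.8 − 83.8 = -2
|r| > 3: T=80 (|r|=4), T=85 (|r|=4) → 2

2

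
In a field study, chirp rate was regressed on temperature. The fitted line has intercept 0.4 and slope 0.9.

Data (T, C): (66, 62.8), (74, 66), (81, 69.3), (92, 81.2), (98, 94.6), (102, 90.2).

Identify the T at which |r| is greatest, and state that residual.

T=66: ŷ = 0.4 + 0.9·66 = 59.8; r = 62.8 − 59.8 = 3
T=74: ŷ = 0.4 + 0.9·74 = 67; r = 66 − 67 = -1
T=81: ŷ = 0.4 + 0.9·81 = 73.3; r = 69.3 − 73.3 = -4
T=92: ŷ = 0.4 + 0.9·92 = 83.2; r = 81.2 − 83.2 = -2
T=98: ŷ = 0.4 + 0.9·98 = 88.6; r = 94.6 − 88.6 = 6
T=102: ŷ = 0.4 + 0.9·102 = 92.2; r = 90.2 − 92.2 = -2
Largest |r| is 6 at T = 98, residual 6.

T = 98, r = 6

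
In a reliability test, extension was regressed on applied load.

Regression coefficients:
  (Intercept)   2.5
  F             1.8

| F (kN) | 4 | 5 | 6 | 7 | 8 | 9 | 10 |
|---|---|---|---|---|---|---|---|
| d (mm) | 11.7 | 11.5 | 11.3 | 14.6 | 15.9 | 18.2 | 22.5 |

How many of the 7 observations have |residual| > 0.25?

F=4: d̂ = 2.5 + 1.8·4 = 9.7; e = 11.7 − 9.7 = 2
F=5: d̂ = 2.5 + 1.8·5 = 11.5; e = 11.5 − 11.5 = 0
F=6: d̂ = 2.5 + 1.8·6 = 13.3; e = 11.3 − 13.3 = -2
F=7: d̂ = 2.5 + 1.8·7 = 15.1; e = 14.6 − 15.1 = -0.5
F=8: d̂ = 2.5 + 1.8·8 = 16.9; e = 15.9 − 16.9 = -1
F=9: d̂ = 2.5 + 1.8·9 = 18.7; e = 18.2 − 18.7 = -0.5
F=10: d̂ = 2.5 + 1.8·10 = 20.5; e = 22.5 − 20.5 = 2
|e| > 0.25: F=4 (|e|=2), F=6 (|e|=2), F=7 (|e|=0.5), F=8 (|e|=1), F=9 (|e|=0.5), F=10 (|e|=2) → 6

6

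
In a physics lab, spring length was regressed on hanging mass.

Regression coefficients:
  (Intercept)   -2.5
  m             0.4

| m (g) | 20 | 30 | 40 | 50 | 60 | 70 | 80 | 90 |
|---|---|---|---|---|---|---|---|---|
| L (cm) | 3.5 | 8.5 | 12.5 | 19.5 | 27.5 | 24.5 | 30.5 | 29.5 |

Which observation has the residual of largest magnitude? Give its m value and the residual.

m = 60, r = 6

m=20: ŷ = -2.5 + 0.4·20 = 5.5; r = 3.5 − 5.5 = -2
m=30: ŷ = -2.5 + 0.4·30 = 9.5; r = 8.5 − 9.5 = -1
m=40: ŷ = -2.5 + 0.4·40 = 13.5; r = 12.5 − 13.5 = -1
m=50: ŷ = -2.5 + 0.4·50 = 17.5; r = 19.5 − 17.5 = 2
m=60: ŷ = -2.5 + 0.4·60 = 21.5; r = 27.5 − 21.5 = 6
m=70: ŷ = -2.5 + 0.4·70 = 25.5; r = 24.5 − 25.5 = -1
m=80: ŷ = -2.5 + 0.4·80 = 29.5; r = 30.5 − 29.5 = 1
m=90: ŷ = -2.5 + 0.4·90 = 33.5; r = 29.5 − 33.5 = -4
Largest |r| is 6 at m = 60, residual 6.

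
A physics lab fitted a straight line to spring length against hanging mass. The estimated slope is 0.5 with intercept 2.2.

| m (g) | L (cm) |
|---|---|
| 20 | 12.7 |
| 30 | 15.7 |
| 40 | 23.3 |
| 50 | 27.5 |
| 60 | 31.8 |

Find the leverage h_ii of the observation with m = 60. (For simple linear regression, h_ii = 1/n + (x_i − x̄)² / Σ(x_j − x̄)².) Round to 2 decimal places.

m̄ = (20 + 30 + 40 + 50 + 60)/5 = 40
Σ(m − m̄)² = 400 + 100 + 0 + 100 + 400 = 1000
h = 1/5 + (20)²/1000 = 0.2 + 0.4 = 0.60

h = 0.60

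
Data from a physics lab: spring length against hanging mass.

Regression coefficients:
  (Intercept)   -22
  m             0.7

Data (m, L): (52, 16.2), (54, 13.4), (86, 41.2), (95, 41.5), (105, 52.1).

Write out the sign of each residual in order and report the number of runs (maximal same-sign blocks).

5 runs

m=52: ŷ = -22 + 0.7·52 = 14.4; e = 16.2 − 14.4 = 1.8
m=54: ŷ = -22 + 0.7·54 = 15.8; e = 13.4 − 15.8 = -2.4
m=86: ŷ = -22 + 0.7·86 = 38.2; e = 41.2 − 38.2 = 3
m=95: ŷ = -22 + 0.7·95 = 44.5; e = 41.5 − 44.5 = -3
m=105: ŷ = -22 + 0.7·105 = 51.5; e = 52.1 − 51.5 = 0.6
Signs: + − + − +
Runs: +×1, −×1, +×1, −×1, +×1 → 5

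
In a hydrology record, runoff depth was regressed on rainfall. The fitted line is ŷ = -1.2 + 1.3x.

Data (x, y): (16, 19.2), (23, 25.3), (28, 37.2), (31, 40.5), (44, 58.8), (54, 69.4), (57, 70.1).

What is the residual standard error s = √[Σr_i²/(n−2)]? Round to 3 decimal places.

s = 2.589

x=16: ŷ = -1.2 + 1.3·16 = 19.6; r = 19.2 − 19.6 = -0.4
x=23: ŷ = -1.2 + 1.3·23 = 28.7; r = 25.3 − 28.7 = -3.4
x=28: ŷ = -1.2 + 1.3·28 = 35.2; r = 37.2 − 35.2 = 2
x=31: ŷ = -1.2 + 1.3·31 = 39.1; r = 40.5 − 39.1 = 1.4
x=44: ŷ = -1.2 + 1.3·44 = 56; r = 58.8 − 56 = 2.8
x=54: ŷ = -1.2 + 1.3·54 = 69; r = 69.4 − 69 = 0.4
x=57: ŷ = -1.2 + 1.3·57 = 72.9; r = 70.1 − 72.9 = -2.8
SSE = 0.16 + 11.56 + 4 + 1.96 + 7.84 + 0.16 + 7.84 = 33.52
s = √(33.52/5) = √6.704 ≈ 2.589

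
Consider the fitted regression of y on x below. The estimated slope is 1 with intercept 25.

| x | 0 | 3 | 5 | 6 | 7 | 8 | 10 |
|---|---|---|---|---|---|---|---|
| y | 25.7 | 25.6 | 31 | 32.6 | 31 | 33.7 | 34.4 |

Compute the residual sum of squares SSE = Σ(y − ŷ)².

x=0: ŷ = 25 + 0 = 25; e = 25.7 − 25 = 0.7
x=3: ŷ = 25 + 3 = 28; e = 25.6 − 28 = -2.4
x=5: ŷ = 25 + 5 = 30; e = 31 − 30 = 1
x=6: ŷ = 25 + 6 = 31; e = 32.6 − 31 = 1.6
x=7: ŷ = 25 + 7 = 32; e = 31 − 32 = -1
x=8: ŷ = 25 + 8 = 33; e = 33.7 − 33 = 0.7
x=10: ŷ = 25 + 10 = 35; e = 34.4 − 35 = -0.6
SSE = 0.49 + 5.76 + 1 + 2.56 + 1 + 0.49 + 0.36 = 11.66

SSE = 11.66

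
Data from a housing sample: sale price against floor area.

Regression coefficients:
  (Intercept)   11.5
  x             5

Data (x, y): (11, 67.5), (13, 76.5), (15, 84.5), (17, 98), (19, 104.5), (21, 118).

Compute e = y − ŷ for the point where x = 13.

e = 0

ŷ = 11.5 + 5·13 = 76.5
e = 76.5 − 76.5 = 0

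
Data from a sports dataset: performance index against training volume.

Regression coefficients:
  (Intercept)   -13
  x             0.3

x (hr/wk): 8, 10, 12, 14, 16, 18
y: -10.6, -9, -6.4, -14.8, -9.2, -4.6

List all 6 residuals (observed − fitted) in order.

0, 1, 3, -6, -1, 3

x=8: ŷ = -13 + 0.3·8 = -10.6; e = -10.6 − (-10.6) = 0
x=10: ŷ = -13 + 0.3·10 = -10; e = -9 − (-10) = 1
x=12: ŷ = -13 + 0.3·12 = -9.4; e = -6.4 − (-9.4) = 3
x=14: ŷ = -13 + 0.3·14 = -8.8; e = -14.8 − (-8.8) = -6
x=16: ŷ = -13 + 0.3·16 = -8.2; e = -9.2 − (-8.2) = -1
x=18: ŷ = -13 + 0.3·18 = -7.6; e = -4.6 − (-7.6) = 3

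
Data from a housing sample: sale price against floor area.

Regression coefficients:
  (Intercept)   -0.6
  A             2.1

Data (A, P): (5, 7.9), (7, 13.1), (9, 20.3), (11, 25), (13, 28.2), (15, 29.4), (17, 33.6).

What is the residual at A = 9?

r = 2

ŷ = -0.6 + 2.1·9 = 18.3
r = 20.3 − 18.3 = 2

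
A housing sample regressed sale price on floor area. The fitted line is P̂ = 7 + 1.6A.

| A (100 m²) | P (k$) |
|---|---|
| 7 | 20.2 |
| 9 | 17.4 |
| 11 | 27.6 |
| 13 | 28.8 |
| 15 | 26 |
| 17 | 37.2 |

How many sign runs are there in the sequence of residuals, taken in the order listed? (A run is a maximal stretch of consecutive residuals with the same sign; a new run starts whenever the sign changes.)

A=7: P̂ = 7 + 1.6·7 = 18.2; e = 20.2 − 18.2 = 2
A=9: P̂ = 7 + 1.6·9 = 21.4; e = 17.4 − 21.4 = -4
A=11: P̂ = 7 + 1.6·11 = 24.6; e = 27.6 − 24.6 = 3
A=13: P̂ = 7 + 1.6·13 = 27.8; e = 28.8 − 27.8 = 1
A=15: P̂ = 7 + 1.6·15 = 31; e = 26 − 31 = -5
A=17: P̂ = 7 + 1.6·17 = 34.2; e = 37.2 − 34.2 = 3
Signs: + − + + − +
Runs: +×1, −×1, +×2, −×1, +×1 → 5

5 runs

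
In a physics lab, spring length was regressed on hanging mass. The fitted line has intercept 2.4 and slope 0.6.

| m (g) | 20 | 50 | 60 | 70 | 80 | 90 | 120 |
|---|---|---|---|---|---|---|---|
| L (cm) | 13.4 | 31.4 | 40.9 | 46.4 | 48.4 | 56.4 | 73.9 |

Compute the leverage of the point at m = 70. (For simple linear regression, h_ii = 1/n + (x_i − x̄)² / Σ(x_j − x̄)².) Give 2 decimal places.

h = 0.14

m̄ = (20 + 50 + 60 + 70 + 80 + 90 + 120)/7 = 70
Σ(m − m̄)² = 2500 + 400 + 100 + 0 + 100 + 400 + 2500 = 6000
h = 1/7 + (0)²/6000 = 0.142857 + 0 = 0.14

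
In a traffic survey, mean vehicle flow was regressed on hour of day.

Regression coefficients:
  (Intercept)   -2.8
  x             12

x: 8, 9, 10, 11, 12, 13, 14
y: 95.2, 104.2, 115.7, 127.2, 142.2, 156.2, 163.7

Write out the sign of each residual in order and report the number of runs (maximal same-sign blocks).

x=8: ŷ = -2.8 + 12·8 = 93.2; r = 95.2 − 93.2 = 2
x=9: ŷ = -2.8 + 12·9 = 105.2; r = 104.2 − 105.2 = -1
x=10: ŷ = -2.8 + 12·10 = 117.2; r = 115.7 − 117.2 = -1.5
x=11: ŷ = -2.8 + 12·11 = 129.2; r = 127.2 − 129.2 = -2
x=12: ŷ = -2.8 + 12·12 = 141.2; r = 142.2 − 141.2 = 1
x=13: ŷ = -2.8 + 12·13 = 153.2; r = 156.2 − 153.2 = 3
x=14: ŷ = -2.8 + 12·14 = 165.2; r = 163.7 − 165.2 = -1.5
Signs: + − − − + + −
Runs: +×1, −×3, +×2, −×1 → 4

4 runs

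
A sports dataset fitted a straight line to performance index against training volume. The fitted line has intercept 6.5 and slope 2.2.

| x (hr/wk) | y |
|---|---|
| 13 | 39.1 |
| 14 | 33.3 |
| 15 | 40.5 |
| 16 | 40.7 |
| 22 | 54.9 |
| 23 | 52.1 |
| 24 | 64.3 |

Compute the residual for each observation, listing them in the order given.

x=13: ŷ = 6.5 + 2.2·13 = 35.1; e = 39.1 − 35.1 = 4
x=14: ŷ = 6.5 + 2.2·14 = 37.3; e = 33.3 − 37.3 = -4
x=15: ŷ = 6.5 + 2.2·15 = 39.5; e = 40.5 − 39.5 = 1
x=16: ŷ = 6.5 + 2.2·16 = 41.7; e = 40.7 − 41.7 = -1
x=22: ŷ = 6.5 + 2.2·22 = 54.9; e = 54.9 − 54.9 = 0
x=23: ŷ = 6.5 + 2.2·23 = 57.1; e = 52.1 − 57.1 = -5
x=24: ŷ = 6.5 + 2.2·24 = 59.3; e = 64.3 − 59.3 = 5

4, -4, 1, -1, 0, -5, 5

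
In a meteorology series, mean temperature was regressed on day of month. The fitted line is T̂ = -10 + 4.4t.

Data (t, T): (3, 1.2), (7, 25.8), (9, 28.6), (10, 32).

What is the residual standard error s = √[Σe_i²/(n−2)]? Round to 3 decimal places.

t=3: T̂ = -10 + 4.4·3 = 3.2; e = 1.2 − 3.2 = -2
t=7: T̂ = -10 + 4.4·7 = 20.8; e = 25.8 − 20.8 = 5
t=9: T̂ = -10 + 4.4·9 = 29.6; e = 28.6 − 29.6 = -1
t=10: T̂ = -10 + 4.4·10 = 34; e = 32 − 34 = -2
SSE = 4 + 25 + 1 + 4 = 34
s = √(34/2) = √17 ≈ 4.123

s = 4.123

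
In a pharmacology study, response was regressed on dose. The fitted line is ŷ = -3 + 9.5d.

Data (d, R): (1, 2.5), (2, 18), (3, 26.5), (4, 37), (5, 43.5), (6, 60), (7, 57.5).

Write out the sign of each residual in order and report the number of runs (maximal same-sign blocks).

5 runs

d=1: ŷ = -3 + 9.5·1 = 6.5; e = 2.5 − 6.5 = -4
d=2: ŷ = -3 + 9.5·2 = 16; e = 18 − 16 = 2
d=3: ŷ = -3 + 9.5·3 = 25.5; e = 26.5 − 25.5 = 1
d=4: ŷ = -3 + 9.5·4 = 35; e = 37 − 35 = 2
d=5: ŷ = -3 + 9.5·5 = 44.5; e = 43.5 − 44.5 = -1
d=6: ŷ = -3 + 9.5·6 = 54; e = 60 − 54 = 6
d=7: ŷ = -3 + 9.5·7 = 63.5; e = 57.5 − 63.5 = -6
Signs: − + + + − + −
Runs: −×1, +×3, −×1, +×1, −×1 → 5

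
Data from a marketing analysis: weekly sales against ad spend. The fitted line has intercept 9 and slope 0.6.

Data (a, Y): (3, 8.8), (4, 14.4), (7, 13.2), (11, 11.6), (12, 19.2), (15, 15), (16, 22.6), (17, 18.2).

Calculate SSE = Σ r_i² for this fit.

SSE = 64

a=3: ŷ = 9 + 0.6·3 = 10.8; r = 8.8 − 10.8 = -2
a=4: ŷ = 9 + 0.6·4 = 11.4; r = 14.4 − 11.4 = 3
a=7: ŷ = 9 + 0.6·7 = 13.2; r = 13.2 − 13.2 = 0
a=11: ŷ = 9 + 0.6·11 = 15.6; r = 11.6 − 15.6 = -4
a=12: ŷ = 9 + 0.6·12 = 16.2; r = 19.2 − 16.2 = 3
a=15: ŷ = 9 + 0.6·15 = 18; r = 15 − 18 = -3
a=16: ŷ = 9 + 0.6·16 = 18.6; r = 22.6 − 18.6 = 4
a=17: ŷ = 9 + 0.6·17 = 19.2; r = 18.2 − 19.2 = -1
SSE = 4 + 9 + 0 + 16 + 9 + 9 + 16 + 1 = 64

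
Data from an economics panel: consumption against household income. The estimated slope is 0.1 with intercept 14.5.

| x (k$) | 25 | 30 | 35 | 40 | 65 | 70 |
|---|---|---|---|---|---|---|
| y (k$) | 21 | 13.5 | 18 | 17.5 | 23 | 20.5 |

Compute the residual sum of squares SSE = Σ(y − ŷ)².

SSE = 38

x=25: ŷ = 14.5 + 0.1·25 = 17; r = 21 − 17 = 4
x=30: ŷ = 14.5 + 0.1·30 = 17.5; r = 13.5 − 17.5 = -4
x=35: ŷ = 14.5 + 0.1·35 = 18; r = 18 − 18 = 0
x=40: ŷ = 14.5 + 0.1·40 = 18.5; r = 17.5 − 18.5 = -1
x=65: ŷ = 14.5 + 0.1·65 = 21; r = 23 − 21 = 2
x=70: ŷ = 14.5 + 0.1·70 = 21.5; r = 20.5 − 21.5 = -1
SSE = 16 + 16 + 0 + 1 + 4 + 1 = 38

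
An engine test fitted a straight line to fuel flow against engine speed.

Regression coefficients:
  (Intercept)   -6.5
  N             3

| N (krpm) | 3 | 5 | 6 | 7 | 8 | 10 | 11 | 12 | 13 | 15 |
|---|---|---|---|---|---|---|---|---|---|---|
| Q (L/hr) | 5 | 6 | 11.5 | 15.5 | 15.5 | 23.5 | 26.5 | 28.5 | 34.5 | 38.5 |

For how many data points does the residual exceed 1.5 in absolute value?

N=3: Q̂ = -6.5 + 3·3 = 2.5; r = 5 − 2.5 = 2.5
N=5: Q̂ = -6.5 + 3·5 = 8.5; r = 6 − 8.5 = -2.5
N=6: Q̂ = -6.5 + 3·6 = 11.5; r = 11.5 − 11.5 = 0
N=7: Q̂ = -6.5 + 3·7 = 14.5; r = 15.5 − 14.5 = 1
N=8: Q̂ = -6.5 + 3·8 = 17.5; r = 15.5 − 17.5 = -2
N=10: Q̂ = -6.5 + 3·10 = 23.5; r = 23.5 − 23.5 = 0
N=11: Q̂ = -6.5 + 3·11 = 26.5; r = 26.5 − 26.5 = 0
N=12: Q̂ = -6.5 + 3·12 = 29.5; r = 28.5 − 29.5 = -1
N=13: Q̂ = -6.5 + 3·13 = 32.5; r = 34.5 − 32.5 = 2
N=15: Q̂ = -6.5 + 3·15 = 38.5; r = 38.5 − 38.5 = 0
|r| > 1.5: N=3 (|r|=2.5), N=5 (|r|=2.5), N=8 (|r|=2), N=13 (|r|=2) → 4

4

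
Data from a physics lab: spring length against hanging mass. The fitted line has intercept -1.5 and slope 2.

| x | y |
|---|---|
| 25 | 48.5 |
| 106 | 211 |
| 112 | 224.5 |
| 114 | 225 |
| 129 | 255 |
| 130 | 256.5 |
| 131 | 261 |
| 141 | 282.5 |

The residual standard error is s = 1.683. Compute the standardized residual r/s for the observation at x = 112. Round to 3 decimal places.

ŷ = -1.5 + 2·112 = 222.5
r = 224.5 − 222.5 = 2
r/s = 2 / 1.683 = 1.188

1.188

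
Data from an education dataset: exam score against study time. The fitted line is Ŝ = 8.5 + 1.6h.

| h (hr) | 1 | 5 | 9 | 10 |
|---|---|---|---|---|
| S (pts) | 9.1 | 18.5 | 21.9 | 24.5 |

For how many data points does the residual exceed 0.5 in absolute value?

h=1: Ŝ = 8.5 + 1.6·1 = 10.1; e = 9.1 − 10.1 = -1
h=5: Ŝ = 8.5 + 1.6·5 = 16.5; e = 18.5 − 16.5 = 2
h=9: Ŝ = 8.5 + 1.6·9 = 22.9; e = 21.9 − 22.9 = -1
h=10: Ŝ = 8.5 + 1.6·10 = 24.5; e = 24.5 − 24.5 = 0
|e| > 0.5: h=1 (|e|=1), h=5 (|e|=2), h=9 (|e|=1) → 3

3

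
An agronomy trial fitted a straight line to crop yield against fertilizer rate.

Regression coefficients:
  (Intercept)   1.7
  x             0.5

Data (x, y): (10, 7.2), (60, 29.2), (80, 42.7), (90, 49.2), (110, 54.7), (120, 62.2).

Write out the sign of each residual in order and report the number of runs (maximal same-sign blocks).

x=10: ŷ = 1.7 + 0.5·10 = 6.7; r = 7.2 − 6.7 = 0.5
x=60: ŷ = 1.7 + 0.5·60 = 31.7; r = 29.2 − 31.7 = -2.5
x=80: ŷ = 1.7 + 0.5·80 = 41.7; r = 42.7 − 41.7 = 1
x=90: ŷ = 1.7 + 0.5·90 = 46.7; r = 49.2 − 46.7 = 2.5
x=110: ŷ = 1.7 + 0.5·110 = 56.7; r = 54.7 − 56.7 = -2
x=120: ŷ = 1.7 + 0.5·120 = 61.7; r = 62.2 − 61.7 = 0.5
Signs: + − + + − +
Runs: +×1, −×1, +×2, −×1, +×1 → 5

5 runs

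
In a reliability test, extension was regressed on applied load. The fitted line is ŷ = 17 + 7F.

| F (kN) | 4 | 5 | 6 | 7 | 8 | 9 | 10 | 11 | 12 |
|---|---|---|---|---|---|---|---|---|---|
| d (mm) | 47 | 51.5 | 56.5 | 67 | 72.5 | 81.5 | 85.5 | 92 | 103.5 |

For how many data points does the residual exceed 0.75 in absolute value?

7

F=4: ŷ = 17 + 7·4 = 45; r = 47 − 45 = 2
F=5: ŷ = 17 + 7·5 = 52; r = 51.5 − 52 = -0.5
F=6: ŷ = 17 + 7·6 = 59; r = 56.5 − 59 = -2.5
F=7: ŷ = 17 + 7·7 = 66; r = 67 − 66 = 1
F=8: ŷ = 17 + 7·8 = 73; r = 72.5 − 73 = -0.5
F=9: ŷ = 17 + 7·9 = 80; r = 81.5 − 80 = 1.5
F=10: ŷ = 17 + 7·10 = 87; r = 85.5 − 87 = -1.5
F=11: ŷ = 17 + 7·11 = 94; r = 92 − 94 = -2
F=12: ŷ = 17 + 7·12 = 101; r = 103.5 − 101 = 2.5
|r| > 0.75: F=4 (|r|=2), F=6 (|r|=2.5), F=7 (|r|=1), F=9 (|r|=1.5), F=10 (|r|=1.5), F=11 (|r|=2), F=12 (|r|=2.5) → 7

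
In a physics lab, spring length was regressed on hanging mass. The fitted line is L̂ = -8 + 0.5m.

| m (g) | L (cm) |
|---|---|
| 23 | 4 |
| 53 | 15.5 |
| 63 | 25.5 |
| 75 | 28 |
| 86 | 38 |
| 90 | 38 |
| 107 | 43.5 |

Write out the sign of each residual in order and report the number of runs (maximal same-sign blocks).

m=23: L̂ = -8 + 0.5·23 = 3.5; r = 4 − 3.5 = 0.5
m=53: L̂ = -8 + 0.5·53 = 18.5; r = 15.5 − 18.5 = -3
m=63: L̂ = -8 + 0.5·63 = 23.5; r = 25.5 − 23.5 = 2
m=75: L̂ = -8 + 0.5·75 = 29.5; r = 28 − 29.5 = -1.5
m=86: L̂ = -8 + 0.5·86 = 35; r = 38 − 35 = 3
m=90: L̂ = -8 + 0.5·90 = 37; r = 38 − 37 = 1
m=107: L̂ = -8 + 0.5·107 = 45.5; r = 43.5 − 45.5 = -2
Signs: + − + − + + −
Runs: +×1, −×1, +×1, −×1, +×2, −×1 → 6

6 runs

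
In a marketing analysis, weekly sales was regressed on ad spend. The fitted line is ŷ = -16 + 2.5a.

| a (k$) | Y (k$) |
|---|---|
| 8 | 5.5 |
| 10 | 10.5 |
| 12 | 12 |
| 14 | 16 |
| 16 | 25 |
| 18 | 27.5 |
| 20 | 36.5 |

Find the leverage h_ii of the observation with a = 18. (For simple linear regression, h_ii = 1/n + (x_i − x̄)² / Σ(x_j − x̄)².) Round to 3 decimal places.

ā = (8 + 10 + 12 + 14 + 16 + 18 + 20)/7 = 14
Σ(a − ā)² = 36 + 16 + 4 + 0 + 4 + 16 + 36 = 112
h = 1/7 + (4)²/112 = 0.142857 + 0.142857 = 0.286

h = 0.286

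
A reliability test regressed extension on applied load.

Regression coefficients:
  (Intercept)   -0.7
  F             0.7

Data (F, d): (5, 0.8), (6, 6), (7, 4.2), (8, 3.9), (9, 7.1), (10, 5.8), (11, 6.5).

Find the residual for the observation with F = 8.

e = -1

d̂ = -0.7 + 0.7·8 = 4.9
e = 3.9 − 4.9 = -1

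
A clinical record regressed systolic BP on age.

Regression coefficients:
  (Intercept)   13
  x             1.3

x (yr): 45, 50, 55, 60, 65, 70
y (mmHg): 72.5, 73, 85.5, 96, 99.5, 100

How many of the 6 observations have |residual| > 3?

x=45: ŷ = 13 + 1.3·45 = 71.5; e = 72.5 − 71.5 = 1
x=50: ŷ = 13 + 1.3·50 = 78; e = 73 − 78 = -5
x=55: ŷ = 13 + 1.3·55 = 84.5; e = 85.5 − 84.5 = 1
x=60: ŷ = 13 + 1.3·60 = 91; e = 96 − 91 = 5
x=65: ŷ = 13 + 1.3·65 = 97.5; e = 99.5 − 97.5 = 2
x=70: ŷ = 13 + 1.3·70 = 104; e = 100 − 104 = -4
|e| > 3: x=50 (|e|=5), x=60 (|e|=5), x=70 (|e|=4) → 3

3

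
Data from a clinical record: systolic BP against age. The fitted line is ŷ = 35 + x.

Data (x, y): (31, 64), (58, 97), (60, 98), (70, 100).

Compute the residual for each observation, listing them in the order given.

x=31: ŷ = 35 + 31 = 66; e = 64 − 66 = -2
x=58: ŷ = 35 + 58 = 93; e = 97 − 93 = 4
x=60: ŷ = 35 + 60 = 95; e = 98 − 95 = 3
x=70: ŷ = 35 + 70 = 105; e = 100 − 105 = -5

-2, 4, 3, -5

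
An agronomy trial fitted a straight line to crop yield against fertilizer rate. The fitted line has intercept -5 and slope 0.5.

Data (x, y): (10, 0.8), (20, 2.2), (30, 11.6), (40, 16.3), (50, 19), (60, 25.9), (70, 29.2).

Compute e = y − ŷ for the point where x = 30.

ŷ = -5 + 0.5·30 = 10
e = 11.6 − 10 = 1.6

e = 1.6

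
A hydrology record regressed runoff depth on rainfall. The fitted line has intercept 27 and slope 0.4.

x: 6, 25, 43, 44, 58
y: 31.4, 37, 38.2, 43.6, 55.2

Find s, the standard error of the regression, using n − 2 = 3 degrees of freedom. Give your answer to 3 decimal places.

x=6: ŷ = 27 + 0.4·6 = 29.4; e = 31.4 − 29.4 = 2
x=25: ŷ = 27 + 0.4·25 = 37; e = 37 − 37 = 0
x=43: ŷ = 27 + 0.4·43 = 44.2; e = 38.2 − 44.2 = -6
x=44: ŷ = 27 + 0.4·44 = 44.6; e = 43.6 − 44.6 = -1
x=58: ŷ = 27 + 0.4·58 = 50.2; e = 55.2 − 50.2 = 5
SSE = 4 + 0 + 36 + 1 + 25 = 66
s = √(66/3) = √22 ≈ 4.690

s = 4.690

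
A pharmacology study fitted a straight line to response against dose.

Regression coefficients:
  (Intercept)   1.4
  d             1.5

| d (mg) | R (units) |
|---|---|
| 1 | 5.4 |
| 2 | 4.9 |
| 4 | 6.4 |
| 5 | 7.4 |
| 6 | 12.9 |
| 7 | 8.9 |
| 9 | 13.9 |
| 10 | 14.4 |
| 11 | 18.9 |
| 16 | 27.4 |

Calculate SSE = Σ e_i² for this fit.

SSE = 35

d=1: R̂ = 1.4 + 1.5·1 = 2.9; e = 5.4 − 2.9 = 2.5
d=2: R̂ = 1.4 + 1.5·2 = 4.4; e = 4.9 − 4.4 = 0.5
d=4: R̂ = 1.4 + 1.5·4 = 7.4; e = 6.4 − 7.4 = -1
d=5: R̂ = 1.4 + 1.5·5 = 8.9; e = 7.4 − 8.9 = -1.5
d=6: R̂ = 1.4 + 1.5·6 = 10.4; e = 12.9 − 10.4 = 2.5
d=7: R̂ = 1.4 + 1.5·7 = 11.9; e = 8.9 − 11.9 = -3
d=9: R̂ = 1.4 + 1.5·9 = 14.9; e = 13.9 − 14.9 = -1
d=10: R̂ = 1.4 + 1.5·10 = 16.4; e = 14.4 − 16.4 = -2
d=11: R̂ = 1.4 + 1.5·11 = 17.9; e = 18.9 − 17.9 = 1
d=16: R̂ = 1.4 + 1.5·16 = 25.4; e = 27.4 − 25.4 = 2
SSE = 6.25 + 0.25 + 1 + 2.25 + 6.25 + 9 + 1 + 4 + 1 + 4 = 35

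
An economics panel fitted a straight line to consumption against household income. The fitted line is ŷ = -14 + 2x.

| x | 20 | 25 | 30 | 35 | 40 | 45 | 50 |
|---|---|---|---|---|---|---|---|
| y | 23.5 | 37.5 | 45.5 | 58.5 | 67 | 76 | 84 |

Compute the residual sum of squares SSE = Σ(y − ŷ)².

SSE = 20

x=20: ŷ = -14 + 2·20 = 26; e = 23.5 − 26 = -2.5
x=25: ŷ = -14 + 2·25 = 36; e = 37.5 − 36 = 1.5
x=30: ŷ = -14 + 2·30 = 46; e = 45.5 − 46 = -0.5
x=35: ŷ = -14 + 2·35 = 56; e = 58.5 − 56 = 2.5
x=40: ŷ = -14 + 2·40 = 66; e = 67 − 66 = 1
x=45: ŷ = -14 + 2·45 = 76; e = 76 − 76 = 0
x=50: ŷ = -14 + 2·50 = 86; e = 84 − 86 = -2
SSE = 6.25 + 2.25 + 0.25 + 6.25 + 1 + 0 + 4 = 20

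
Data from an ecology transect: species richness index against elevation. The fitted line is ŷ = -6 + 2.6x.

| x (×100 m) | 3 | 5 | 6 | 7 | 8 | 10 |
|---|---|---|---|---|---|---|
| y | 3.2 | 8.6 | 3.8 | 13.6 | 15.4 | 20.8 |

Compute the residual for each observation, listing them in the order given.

1.4, 1.6, -5.8, 1.4, 0.6, 0.8

x=3: ŷ = -6 + 2.6·3 = 1.8; e = 3.2 − 1.8 = 1.4
x=5: ŷ = -6 + 2.6·5 = 7; e = 8.6 − 7 = 1.6
x=6: ŷ = -6 + 2.6·6 = 9.6; e = 3.8 − 9.6 = -5.8
x=7: ŷ = -6 + 2.6·7 = 12.2; e = 13.6 − 12.2 = 1.4
x=8: ŷ = -6 + 2.6·8 = 14.8; e = 15.4 − 14.8 = 0.6
x=10: ŷ = -6 + 2.6·10 = 20; e = 20.8 − 20 = 0.8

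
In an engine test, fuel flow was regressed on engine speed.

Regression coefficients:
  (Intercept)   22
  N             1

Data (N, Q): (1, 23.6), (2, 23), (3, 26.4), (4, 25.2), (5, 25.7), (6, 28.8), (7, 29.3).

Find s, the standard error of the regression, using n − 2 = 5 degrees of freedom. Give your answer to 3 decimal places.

s = 1.130

N=1: ŷ = 22 + 1 = 23; r = 23.6 − 23 = 0.6
N=2: ŷ = 22 + 2 = 24; r = 23 − 24 = -1
N=3: ŷ = 22 + 3 = 25; r = 26.4 − 25 = 1.4
N=4: ŷ = 22 + 4 = 26; r = 25.2 − 26 = -0.8
N=5: ŷ = 22 + 5 = 27; r = 25.7 − 27 = -1.3
N=6: ŷ = 22 + 6 = 28; r = 28.8 − 28 = 0.8
N=7: ŷ = 22 + 7 = 29; r = 29.3 − 29 = 0.3
SSE = 0.36 + 1 + 1.96 + 0.64 + 1.69 + 0.64 + 0.09 = 6.38
s = √(6.38/5) = √1.276 ≈ 1.130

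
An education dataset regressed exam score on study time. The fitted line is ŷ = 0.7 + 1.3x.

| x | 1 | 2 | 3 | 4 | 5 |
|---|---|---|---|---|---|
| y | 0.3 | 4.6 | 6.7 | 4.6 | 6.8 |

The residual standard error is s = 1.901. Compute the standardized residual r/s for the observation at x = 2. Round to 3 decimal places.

0.684

ŷ = 0.7 + 1.3·2 = 3.3
r = 4.6 − 3.3 = 1.3
r/s = 1.3 / 1.901 = 0.684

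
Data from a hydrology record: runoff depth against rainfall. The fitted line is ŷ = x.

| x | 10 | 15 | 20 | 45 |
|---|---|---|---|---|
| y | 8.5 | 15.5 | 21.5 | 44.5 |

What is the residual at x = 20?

e = 1.5

ŷ = 20 = 20
e = 21.5 − 20 = 1.5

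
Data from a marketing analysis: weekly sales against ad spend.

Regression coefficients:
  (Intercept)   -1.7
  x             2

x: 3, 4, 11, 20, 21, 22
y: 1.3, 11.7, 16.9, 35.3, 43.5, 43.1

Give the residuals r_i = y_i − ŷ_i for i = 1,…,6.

x=3: ŷ = -1.7 + 2·3 = 4.3; r = 1.3 − 4.3 = -3
x=4: ŷ = -1.7 + 2·4 = 6.3; r = 11.7 − 6.3 = 5.4
x=11: ŷ = -1.7 + 2·11 = 20.3; r = 16.9 − 20.3 = -3.4
x=20: ŷ = -1.7 + 2·20 = 38.3; r = 35.3 − 38.3 = -3
x=21: ŷ = -1.7 + 2·21 = 40.3; r = 43.5 − 40.3 = 3.2
x=22: ŷ = -1.7 + 2·22 = 42.3; r = 43.1 − 42.3 = 0.8

-3, 5.4, -3.4, -3, 3.2, 0.8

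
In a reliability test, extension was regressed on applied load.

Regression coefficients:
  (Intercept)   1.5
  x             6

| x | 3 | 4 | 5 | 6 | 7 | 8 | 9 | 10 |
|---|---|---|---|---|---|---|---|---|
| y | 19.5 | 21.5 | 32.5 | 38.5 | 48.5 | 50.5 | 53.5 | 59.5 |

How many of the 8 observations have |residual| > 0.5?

7

x=3: ŷ = 1.5 + 6·3 = 19.5; r = 19.5 − 19.5 = 0
x=4: ŷ = 1.5 + 6·4 = 25.5; r = 21.5 − 25.5 = -4
x=5: ŷ = 1.5 + 6·5 = 31.5; r = 32.5 − 31.5 = 1
x=6: ŷ = 1.5 + 6·6 = 37.5; r = 38.5 − 37.5 = 1
x=7: ŷ = 1.5 + 6·7 = 43.5; r = 48.5 − 43.5 = 5
x=8: ŷ = 1.5 + 6·8 = 49.5; r = 50.5 − 49.5 = 1
x=9: ŷ = 1.5 + 6·9 = 55.5; r = 53.5 − 55.5 = -2
x=10: ŷ = 1.5 + 6·10 = 61.5; r = 59.5 − 61.5 = -2
|r| > 0.5: x=4 (|r|=4), x=5 (|r|=1), x=6 (|r|=1), x=7 (|r|=5), x=8 (|r|=1), x=9 (|r|=2), x=10 (|r|=2) → 7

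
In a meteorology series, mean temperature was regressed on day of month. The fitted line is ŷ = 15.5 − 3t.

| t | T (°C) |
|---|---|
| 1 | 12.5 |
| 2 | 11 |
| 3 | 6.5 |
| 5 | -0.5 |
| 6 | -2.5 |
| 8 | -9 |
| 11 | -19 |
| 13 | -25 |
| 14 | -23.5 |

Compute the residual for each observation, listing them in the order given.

0, 1.5, 0, -1, 0, -0.5, -1.5, -1.5, 3

t=1: ŷ = 15.5 − 3·1 = 12.5; e = 12.5 − 12.5 = 0
t=2: ŷ = 15.5 − 3·2 = 9.5; e = 11 − 9.5 = 1.5
t=3: ŷ = 15.5 − 3·3 = 6.5; e = 6.5 − 6.5 = 0
t=5: ŷ = 15.5 − 3·5 = 0.5; e = -0.5 − 0.5 = -1
t=6: ŷ = 15.5 − 3·6 = -2.5; e = -2.5 − (-2.5) = 0
t=8: ŷ = 15.5 − 3·8 = -8.5; e = -9 − (-8.5) = -0.5
t=11: ŷ = 15.5 − 3·11 = -17.5; e = -19 − (-17.5) = -1.5
t=13: ŷ = 15.5 − 3·13 = -23.5; e = -25 − (-23.5) = -1.5
t=14: ŷ = 15.5 − 3·14 = -26.5; e = -23.5 − (-26.5) = 3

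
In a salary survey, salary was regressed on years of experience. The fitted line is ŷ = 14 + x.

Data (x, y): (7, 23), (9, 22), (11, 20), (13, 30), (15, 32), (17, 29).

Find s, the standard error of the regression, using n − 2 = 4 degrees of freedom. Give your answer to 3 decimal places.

x=7: ŷ = 14 + 7 = 21; e = 23 − 21 = 2
x=9: ŷ = 14 + 9 = 23; e = 22 − 23 = -1
x=11: ŷ = 14 + 11 = 25; e = 20 − 25 = -5
x=13: ŷ = 14 + 13 = 27; e = 30 − 27 = 3
x=15: ŷ = 14 + 15 = 29; e = 32 − 29 = 3
x=17: ŷ = 14 + 17 = 31; e = 29 − 31 = -2
SSE = 4 + 1 + 25 + 9 + 9 + 4 = 52
s = √(52/4) = √13 ≈ 3.606

s = 3.606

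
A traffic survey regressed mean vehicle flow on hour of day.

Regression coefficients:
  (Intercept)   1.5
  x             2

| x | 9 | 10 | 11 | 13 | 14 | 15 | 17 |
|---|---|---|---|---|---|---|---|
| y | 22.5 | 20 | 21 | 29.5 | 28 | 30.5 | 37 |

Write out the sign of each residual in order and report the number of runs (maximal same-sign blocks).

x=9: ŷ = 1.5 + 2·9 = 19.5; e = 22.5 − 19.5 = 3
x=10: ŷ = 1.5 + 2·10 = 21.5; e = 20 − 21.5 = -1.5
x=11: ŷ = 1.5 + 2·11 = 23.5; e = 21 − 23.5 = -2.5
x=13: ŷ = 1.5 + 2·13 = 27.5; e = 29.5 − 27.5 = 2
x=14: ŷ = 1.5 + 2·14 = 29.5; e = 28 − 29.5 = -1.5
x=15: ŷ = 1.5 + 2·15 = 31.5; e = 30.5 − 31.5 = -1
x=17: ŷ = 1.5 + 2·17 = 35.5; e = 37 − 35.5 = 1.5
Signs: + − − + − − +
Runs: +×1, −×2, +×1, −×2, +×1 → 5

5 runs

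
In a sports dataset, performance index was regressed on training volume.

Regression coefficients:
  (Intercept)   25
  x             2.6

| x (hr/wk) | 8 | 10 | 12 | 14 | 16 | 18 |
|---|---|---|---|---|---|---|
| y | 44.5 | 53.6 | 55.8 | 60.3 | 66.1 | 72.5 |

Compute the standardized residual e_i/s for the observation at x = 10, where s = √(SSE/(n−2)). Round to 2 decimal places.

x=8: ŷ = 25 + 2.6·8 = 45.8; e = 44.5 − 45.8 = -1.3
x=10: ŷ = 25 + 2.6·10 = 51; e = 53.6 − 51 = 2.6
x=12: ŷ = 25 + 2.6·12 = 56.2; e = 55.8 − 56.2 = -0.4
x=14: ŷ = 25 + 2.6·14 = 61.4; e = 60.3 − 61.4 = -1.1
x=16: ŷ = 25 + 2.6·16 = 66.6; e = 66.1 − 66.6 = -0.5
x=18: ŷ = 25 + 2.6·18 = 71.8; e = 72.5 − 71.8 = 0.7
SSE = 1.69 + 6.76 + 0.16 + 1.21 + 0.25 + 0.49 = 10.56
s = √(10.56/4) = 1.62481
e/s = 2.6 / 1.62481 = 1.60

1.60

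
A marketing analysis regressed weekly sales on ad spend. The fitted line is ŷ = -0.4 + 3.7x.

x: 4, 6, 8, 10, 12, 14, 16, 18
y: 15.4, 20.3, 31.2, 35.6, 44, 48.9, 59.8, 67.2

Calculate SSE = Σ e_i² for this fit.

SSE = 16.5

x=4: ŷ = -0.4 + 3.7·4 = 14.4; e = 15.4 − 14.4 = 1
x=6: ŷ = -0.4 + 3.7·6 = 21.8; e = 20.3 − 21.8 = -1.5
x=8: ŷ = -0.4 + 3.7·8 = 29.2; e = 31.2 − 29.2 = 2
x=10: ŷ = -0.4 + 3.7·10 = 36.6; e = 35.6 − 36.6 = -1
x=12: ŷ = -0.4 + 3.7·12 = 44; e = 44 − 44 = 0
x=14: ŷ = -0.4 + 3.7·14 = 51.4; e = 48.9 − 51.4 = -2.5
x=16: ŷ = -0.4 + 3.7·16 = 58.8; e = 59.8 − 58.8 = 1
x=18: ŷ = -0.4 + 3.7·18 = 66.2; e = 67.2 − 66.2 = 1
SSE = 1 + 2.25 + 4 + 1 + 0 + 6.25 + 1 + 1 = 16.5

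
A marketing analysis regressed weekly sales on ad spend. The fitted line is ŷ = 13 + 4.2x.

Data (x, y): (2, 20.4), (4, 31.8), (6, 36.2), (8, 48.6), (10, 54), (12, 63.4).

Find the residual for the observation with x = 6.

ŷ = 13 + 4.2·6 = 38.2
e = 36.2 − 38.2 = -2

e = -2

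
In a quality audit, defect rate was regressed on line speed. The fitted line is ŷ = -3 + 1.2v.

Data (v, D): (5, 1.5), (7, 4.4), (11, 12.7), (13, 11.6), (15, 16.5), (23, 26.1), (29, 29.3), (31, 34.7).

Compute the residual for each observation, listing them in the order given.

-1.5, -1, 2.5, -1, 1.5, 1.5, -2.5, 0.5

v=5: ŷ = -3 + 1.2·5 = 3; r = 1.5 − 3 = -1.5
v=7: ŷ = -3 + 1.2·7 = 5.4; r = 4.4 − 5.4 = -1
v=11: ŷ = -3 + 1.2·11 = 10.2; r = 12.7 − 10.2 = 2.5
v=13: ŷ = -3 + 1.2·13 = 12.6; r = 11.6 − 12.6 = -1
v=15: ŷ = -3 + 1.2·15 = 15; r = 16.5 − 15 = 1.5
v=23: ŷ = -3 + 1.2·23 = 24.6; r = 26.1 − 24.6 = 1.5
v=29: ŷ = -3 + 1.2·29 = 31.8; r = 29.3 − 31.8 = -2.5
v=31: ŷ = -3 + 1.2·31 = 34.2; r = 34.7 − 34.2 = 0.5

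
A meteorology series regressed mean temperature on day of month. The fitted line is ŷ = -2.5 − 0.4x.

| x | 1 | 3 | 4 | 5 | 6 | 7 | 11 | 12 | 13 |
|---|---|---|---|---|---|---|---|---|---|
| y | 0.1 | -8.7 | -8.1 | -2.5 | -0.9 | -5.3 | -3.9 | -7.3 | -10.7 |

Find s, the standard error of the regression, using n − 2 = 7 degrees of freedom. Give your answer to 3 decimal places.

x=1: ŷ = -2.5 − 0.4·1 = -2.9; e = 0.1 − (-2.9) = 3
x=3: ŷ = -2.5 − 0.4·3 = -3.7; e = -8.7 − (-3.7) = -5
x=4: ŷ = -2.5 − 0.4·4 = -4.1; e = -8.1 − (-4.1) = -4
x=5: ŷ = -2.5 − 0.4·5 = -4.5; e = -2.5 − (-4.5) = 2
x=6: ŷ = -2.5 − 0.4·6 = -4.9; e = -0.9 − (-4.9) = 4
x=7: ŷ = -2.5 − 0.4·7 = -5.3; e = -5.3 − (-5.3) = 0
x=11: ŷ = -2.5 − 0.4·11 = -6.9; e = -3.9 − (-6.9) = 3
x=12: ŷ = -2.5 − 0.4·12 = -7.3; e = -7.3 − (-7.3) = 0
x=13: ŷ = -2.5 − 0.4·13 = -7.7; e = -10.7 − (-7.7) = -3
SSE = 9 + 25 + 16 + 4 + 16 + 0 + 9 + 0 + 9 = 88
s = √(88/7) = √12.5714 ≈ 3.546

s = 3.546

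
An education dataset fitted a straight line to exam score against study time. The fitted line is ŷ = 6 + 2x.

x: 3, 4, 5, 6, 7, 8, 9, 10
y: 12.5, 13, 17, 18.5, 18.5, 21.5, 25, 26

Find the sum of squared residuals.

x=3: ŷ = 6 + 2·3 = 12; r = 12.5 − 12 = 0.5
x=4: ŷ = 6 + 2·4 = 14; r = 13 − 14 = -1
x=5: ŷ = 6 + 2·5 = 16; r = 17 − 16 = 1
x=6: ŷ = 6 + 2·6 = 18; r = 18.5 − 18 = 0.5
x=7: ŷ = 6 + 2·7 = 20; r = 18.5 − 20 = -1.5
x=8: ŷ = 6 + 2·8 = 22; r = 21.5 − 22 = -0.5
x=9: ŷ = 6 + 2·9 = 24; r = 25 − 24 = 1
x=10: ŷ = 6 + 2·10 = 26; r = 26 − 26 = 0
SSE = 0.25 + 1 + 1 + 0.25 + 2.25 + 0.25 + 1 + 0 = 6

SSE = 6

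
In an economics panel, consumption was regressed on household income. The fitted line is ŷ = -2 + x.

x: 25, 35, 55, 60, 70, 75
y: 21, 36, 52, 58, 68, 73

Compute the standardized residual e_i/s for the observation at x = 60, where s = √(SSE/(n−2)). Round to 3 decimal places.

0.000

x=25: ŷ = -2 + 25 = 23; e = 21 − 23 = -2
x=35: ŷ = -2 + 35 = 33; e = 36 − 33 = 3
x=55: ŷ = -2 + 55 = 53; e = 52 − 53 = -1
x=60: ŷ = -2 + 60 = 58; e = 58 − 58 = 0
x=70: ŷ = -2 + 70 = 68; e = 68 − 68 = 0
x=75: ŷ = -2 + 75 = 73; e = 73 − 73 = 0
SSE = 4 + 9 + 1 + 0 + 0 + 0 = 14
s = √(14/4) = 1.87083
e/s = 0 / 1.87083 = 0.000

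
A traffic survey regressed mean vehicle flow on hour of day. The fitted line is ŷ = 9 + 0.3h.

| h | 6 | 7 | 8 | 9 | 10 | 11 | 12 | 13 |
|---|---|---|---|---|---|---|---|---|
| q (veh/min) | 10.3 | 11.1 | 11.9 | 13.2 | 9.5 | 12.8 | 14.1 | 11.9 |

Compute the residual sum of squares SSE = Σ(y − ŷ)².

h=6: ŷ = 9 + 0.3·6 = 10.8; e = 10.3 − 10.8 = -0.5
h=7: ŷ = 9 + 0.3·7 = 11.1; e = 11.1 − 11.1 = 0
h=8: ŷ = 9 + 0.3·8 = 11.4; e = 11.9 − 11.4 = 0.5
h=9: ŷ = 9 + 0.3·9 = 11.7; e = 13.2 − 11.7 = 1.5
h=10: ŷ = 9 + 0.3·10 = 12; e = 9.5 − 12 = -2.5
h=11: ŷ = 9 + 0.3·11 = 12.3; e = 12.8 − 12.3 = 0.5
h=12: ŷ = 9 + 0.3·12 = 12.6; e = 14.1 − 12.6 = 1.5
h=13: ŷ = 9 + 0.3·13 = 12.9; e = 11.9 − 12.9 = -1
SSE = 0.25 + 0 + 0.25 + 2.25 + 6.25 + 0.25 + 2.25 + 1 = 12.5

SSE = 12.5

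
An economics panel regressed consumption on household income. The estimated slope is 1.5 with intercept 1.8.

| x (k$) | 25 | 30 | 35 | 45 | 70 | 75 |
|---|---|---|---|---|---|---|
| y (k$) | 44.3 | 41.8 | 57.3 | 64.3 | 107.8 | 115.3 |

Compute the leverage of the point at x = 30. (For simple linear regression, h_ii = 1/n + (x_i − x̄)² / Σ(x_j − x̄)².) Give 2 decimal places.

h = 0.29

x̄ = (25 + 30 + 35 + 45 + 70 + 75)/6 = 46.6667
Σ(x − x̄)² = 469.444 + 277.778 + 136.111 + 2.77778 + 544.444 + 802.778 = 2233.33
h = 1/6 + (-16.6667)²/2233.33 = 0.166667 + 0.124378 = 0.29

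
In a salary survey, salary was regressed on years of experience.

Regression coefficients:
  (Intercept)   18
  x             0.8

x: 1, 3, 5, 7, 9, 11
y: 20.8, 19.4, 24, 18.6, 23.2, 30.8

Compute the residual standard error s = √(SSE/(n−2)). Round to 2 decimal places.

s = 3.67

x=1: ŷ = 18 + 0.8·1 = 18.8; r = 20.8 − 18.8 = 2
x=3: ŷ = 18 + 0.8·3 = 20.4; r = 19.4 − 20.4 = -1
x=5: ŷ = 18 + 0.8·5 = 22; r = 24 − 22 = 2
x=7: ŷ = 18 + 0.8·7 = 23.6; r = 18.6 − 23.6 = -5
x=9: ŷ = 18 + 0.8·9 = 25.2; r = 23.2 − 25.2 = -2
x=11: ŷ = 18 + 0.8·11 = 26.8; r = 30.8 − 26.8 = 4
SSE = 4 + 1 + 4 + 25 + 4 + 16 = 54
s = √(54/4) = √13.5 ≈ 3.67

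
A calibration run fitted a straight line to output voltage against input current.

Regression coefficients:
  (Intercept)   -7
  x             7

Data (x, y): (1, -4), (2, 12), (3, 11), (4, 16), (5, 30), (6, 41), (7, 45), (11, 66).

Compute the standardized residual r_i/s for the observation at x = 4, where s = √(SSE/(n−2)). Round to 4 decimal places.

x=1: ŷ = -7 + 7·1 = 0; r = -4 − 0 = -4
x=2: ŷ = -7 + 7·2 = 7; r = 12 − 7 = 5
x=3: ŷ = -7 + 7·3 = 14; r = 11 − 14 = -3
x=4: ŷ = -7 + 7·4 = 21; r = 16 − 21 = -5
x=5: ŷ = -7 + 7·5 = 28; r = 30 − 28 = 2
x=6: ŷ = -7 + 7·6 = 35; r = 41 − 35 = 6
x=7: ŷ = -7 + 7·7 = 42; r = 45 − 42 = 3
x=11: ŷ = -7 + 7·11 = 70; r = 66 − 70 = -4
SSE = 16 + 25 + 9 + 25 + 4 + 36 + 9 + 16 = 140
s = √(140/6) = 4.83046
r/s = -5 / 4.83046 = -1.0351

-1.0351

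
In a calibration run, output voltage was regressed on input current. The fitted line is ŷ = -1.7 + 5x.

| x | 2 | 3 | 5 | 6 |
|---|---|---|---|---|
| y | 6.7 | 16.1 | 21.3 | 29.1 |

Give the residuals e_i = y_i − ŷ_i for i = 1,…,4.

-1.6, 2.8, -2, 0.8

x=2: ŷ = -1.7 + 5·2 = 8.3; e = 6.7 − 8.3 = -1.6
x=3: ŷ = -1.7 + 5·3 = 13.3; e = 16.1 − 13.3 = 2.8
x=5: ŷ = -1.7 + 5·5 = 23.3; e = 21.3 − 23.3 = -2
x=6: ŷ = -1.7 + 5·6 = 28.3; e = 29.1 − 28.3 = 0.8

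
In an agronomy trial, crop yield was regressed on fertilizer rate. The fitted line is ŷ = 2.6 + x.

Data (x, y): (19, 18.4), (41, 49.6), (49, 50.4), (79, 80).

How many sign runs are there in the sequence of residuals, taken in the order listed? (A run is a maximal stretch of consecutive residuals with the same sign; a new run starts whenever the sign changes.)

3 runs

x=19: ŷ = 2.6 + 19 = 21.6; e = 18.4 − 21.6 = -3.2
x=41: ŷ = 2.6 + 41 = 43.6; e = 49.6 − 43.6 = 6
x=49: ŷ = 2.6 + 49 = 51.6; e = 50.4 − 51.6 = -1.2
x=79: ŷ = 2.6 + 79 = 81.6; e = 80 − 81.6 = -1.6
Signs: − + − −
Runs: −×1, +×1, −×2 → 3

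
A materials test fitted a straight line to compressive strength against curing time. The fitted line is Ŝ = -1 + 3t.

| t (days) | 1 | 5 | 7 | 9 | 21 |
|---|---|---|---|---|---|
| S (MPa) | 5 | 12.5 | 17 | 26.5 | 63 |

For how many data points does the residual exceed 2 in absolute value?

t=1: Ŝ = -1 + 3·1 = 2; e = 5 − 2 = 3
t=5: Ŝ = -1 + 3·5 = 14; e = 12.5 − 14 = -1.5
t=7: Ŝ = -1 + 3·7 = 20; e = 17 − 20 = -3
t=9: Ŝ = -1 + 3·9 = 26; e = 26.5 − 26 = 0.5
t=21: Ŝ = -1 + 3·21 = 62; e = 63 − 62 = 1
|e| > 2: t=1 (|e|=3), t=7 (|e|=3) → 2

2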